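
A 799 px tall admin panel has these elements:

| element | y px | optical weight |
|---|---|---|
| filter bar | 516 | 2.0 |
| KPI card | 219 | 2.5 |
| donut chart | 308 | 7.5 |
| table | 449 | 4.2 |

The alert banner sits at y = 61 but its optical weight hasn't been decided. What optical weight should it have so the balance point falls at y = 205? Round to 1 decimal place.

w ≈ 17.0

Existing Σw = 16.2 (2.0 + 2.5 + 7.5 + 4.2); existing moment 2.0·516 + 2.5·219 + 7.5·308 + 4.2·449 = 5775.3.
Set Σw·y/Σw = 205: (5775.3 + 61w) = 205·(16.2 + w).
Solving: w = (205·16.2 − 5775.3) / (61 − 205) = -2454.3 / -144 ≈ 17.04.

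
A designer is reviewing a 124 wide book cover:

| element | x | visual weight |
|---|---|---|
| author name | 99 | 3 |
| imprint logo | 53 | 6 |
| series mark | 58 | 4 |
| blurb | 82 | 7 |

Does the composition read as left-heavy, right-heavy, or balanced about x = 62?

right-heavy

Total weight = 3 + 6 + 4 + 7 = 20.
Σw·x = 3·99 + 6·53 + 4·58 + 7·82 = 1421, so x̄ = 1421/20 ≈ 71.05.
71.0 lies right of the midline 62, so the layout is right-heavy.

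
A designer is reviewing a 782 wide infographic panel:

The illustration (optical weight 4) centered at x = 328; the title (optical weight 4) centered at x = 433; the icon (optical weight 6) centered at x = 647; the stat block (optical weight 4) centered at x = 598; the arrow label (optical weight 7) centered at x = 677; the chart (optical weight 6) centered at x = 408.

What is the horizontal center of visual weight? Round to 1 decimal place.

x ≈ 532.4

Weights sum to 4 + 4 + 6 + 4 + 7 + 6 = 31.
Σw·x = 16505; x̄ = 16505/31 ≈ 532.42.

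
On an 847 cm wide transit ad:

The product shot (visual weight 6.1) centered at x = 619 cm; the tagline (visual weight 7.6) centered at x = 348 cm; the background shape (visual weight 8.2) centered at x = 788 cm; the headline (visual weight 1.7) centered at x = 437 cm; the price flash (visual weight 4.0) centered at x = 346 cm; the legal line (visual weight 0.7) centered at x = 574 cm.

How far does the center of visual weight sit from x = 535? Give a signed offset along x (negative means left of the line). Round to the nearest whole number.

≈ 10 cm

Weights sum to 6.1 + 7.6 + 8.2 + 1.7 + 4.0 + 0.7 = 28.3.
x: moment 15411.0 / weight 28.3 ≈ 544.56
Against x = 535, that's 544.56 − 535 = 9.56.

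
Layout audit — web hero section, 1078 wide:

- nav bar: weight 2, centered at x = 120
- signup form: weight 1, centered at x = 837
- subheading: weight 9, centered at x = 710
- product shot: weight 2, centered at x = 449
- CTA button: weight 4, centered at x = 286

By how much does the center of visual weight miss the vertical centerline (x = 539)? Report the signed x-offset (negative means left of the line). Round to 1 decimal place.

Weights sum to 2 + 1 + 9 + 2 + 4 = 18.
x: (2·120 + 1·837 + 9·710 + 2·449 + 4·286) / 18 = 9509 / 18 ≈ 528.28
Offset from x = 539: 528.28 − 539 ≈ -10.72.

≈ -10.7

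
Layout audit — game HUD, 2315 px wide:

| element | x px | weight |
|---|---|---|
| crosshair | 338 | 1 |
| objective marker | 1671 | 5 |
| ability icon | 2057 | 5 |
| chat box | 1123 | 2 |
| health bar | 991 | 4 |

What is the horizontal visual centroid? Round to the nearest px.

Total weight = 1 + 5 + 5 + 2 + 4 = 17.
Σw·x = 1·338 + 5·1671 + 5·2057 + 2·1123 + 4·991 = 25188, so x̄ = 25188/17 ≈ 1481.65.

x ≈ 1482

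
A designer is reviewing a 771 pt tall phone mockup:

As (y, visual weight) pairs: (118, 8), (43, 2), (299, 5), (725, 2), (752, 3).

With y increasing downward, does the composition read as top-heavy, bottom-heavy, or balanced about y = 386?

Σw = 8 + 2 + 5 + 2 + 3 = 20.
y: (8·118 + 2·43 + 5·299 + 2·725 + 3·752) / 20 = 6231 / 20 ≈ 311.55
311.6 lies above (smaller y than) the midline 386, so the layout is top-heavy.

top-heavy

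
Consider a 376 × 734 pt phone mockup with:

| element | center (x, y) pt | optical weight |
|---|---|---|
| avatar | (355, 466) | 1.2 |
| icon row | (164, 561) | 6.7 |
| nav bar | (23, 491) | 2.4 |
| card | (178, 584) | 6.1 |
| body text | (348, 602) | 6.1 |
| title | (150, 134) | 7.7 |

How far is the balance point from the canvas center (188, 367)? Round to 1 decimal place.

≈ 89.2 pt

Total weight = 1.2 + 6.7 + 2.4 + 6.1 + 6.1 + 7.7 = 30.2.
Σw·x = 1.2·355 + 6.7·164 + 2.4·23 + 6.1·178 + 6.1·348 + 7.7·150 = 5943.6, so x̄ = 5943.6/30.2 ≈ 196.81.
Σw·y = 1.2·466 + 6.7·561 + 2.4·491 + 6.1·584 + 6.1·602 + 7.7·134 = 13762.7, so ȳ = 13762.7/30.2 ≈ 455.72.
Relative to (188, 367): Δ = (8.81, 88.72); |Δ| = √(8.81² + 88.72²) ≈ 89.15.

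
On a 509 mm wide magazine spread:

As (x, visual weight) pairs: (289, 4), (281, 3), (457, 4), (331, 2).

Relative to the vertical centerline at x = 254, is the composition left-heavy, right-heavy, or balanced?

Total weight = 4 + 3 + 4 + 2 = 13.
x-moment: 4·289 + 3·281 + 4·457 + 2·331 = 4489; centroid 4489/13 ≈ 345.31.
345.3 lies right of the midline 254, so the layout is right-heavy.

right-heavy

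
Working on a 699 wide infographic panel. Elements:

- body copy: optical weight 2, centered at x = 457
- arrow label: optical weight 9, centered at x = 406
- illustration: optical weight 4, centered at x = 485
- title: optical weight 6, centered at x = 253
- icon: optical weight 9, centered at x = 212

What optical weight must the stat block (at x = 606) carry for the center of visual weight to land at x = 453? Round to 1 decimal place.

w ≈ 23.9

Fixed elements: Σw = 2 + 9 + 4 + 6 + 9 = 30, Σw·x = 2·457 + 9·406 + 4·485 + 6·253 + 9·212 = 9934.
Balance at x = 453 requires (9934 + w·606) / (30 + w) = 453.
So w = (453·30 − 9934)/(606 − 453) = 3656/153 ≈ 23.90.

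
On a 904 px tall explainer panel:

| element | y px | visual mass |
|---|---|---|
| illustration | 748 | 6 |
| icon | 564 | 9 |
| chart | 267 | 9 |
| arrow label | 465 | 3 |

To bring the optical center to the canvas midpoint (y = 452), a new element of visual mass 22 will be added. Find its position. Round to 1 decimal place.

y ≈ 399.4

With the new element, Σw becomes 6 + 9 + 9 + 3 + 22 = 49.
Along y: (13362 + 22·y) / 49 = 452 (existing moment 6·748 + 9·564 + 9·267 + 3·465 = 13362) ⇒ y = (22148 − 13362) / 22 ≈ 399.36.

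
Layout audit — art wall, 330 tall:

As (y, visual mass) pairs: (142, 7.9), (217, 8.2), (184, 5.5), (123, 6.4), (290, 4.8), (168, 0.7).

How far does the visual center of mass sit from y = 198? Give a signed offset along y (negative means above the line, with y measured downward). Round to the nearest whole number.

≈ -13

Σw = 7.9 + 8.2 + 5.5 + 6.4 + 4.8 + 0.7 = 33.5.
y: moment 6210.0 / weight 33.5 ≈ 185.37
Difference: 185.37 − 198 ≈ -12.63.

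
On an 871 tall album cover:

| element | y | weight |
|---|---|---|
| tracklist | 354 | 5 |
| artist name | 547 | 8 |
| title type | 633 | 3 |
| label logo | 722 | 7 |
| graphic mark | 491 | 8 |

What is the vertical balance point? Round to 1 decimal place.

y ≈ 549.3

Total weight = 5 + 8 + 3 + 7 + 8 = 31.
y-moment: 5·354 + 8·547 + 3·633 + 7·722 + 8·491 = 17027; centroid 17027/31 ≈ 549.26.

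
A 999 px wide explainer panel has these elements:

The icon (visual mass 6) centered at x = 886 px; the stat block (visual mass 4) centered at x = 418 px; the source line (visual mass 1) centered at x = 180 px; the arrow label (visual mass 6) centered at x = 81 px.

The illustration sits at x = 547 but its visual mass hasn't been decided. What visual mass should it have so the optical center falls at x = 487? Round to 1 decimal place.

w ≈ 10.4

Known weights sum to 6 + 4 + 1 + 6 = 17; their moment is 6·886 + 4·418 + 1·180 + 6·81 = 7654.
For the centroid to hit 487: (7654 + w·547) / (17 + w) = 487.
So w = (487·17 − 7654)/(547 − 487) = 625/60 ≈ 10.42.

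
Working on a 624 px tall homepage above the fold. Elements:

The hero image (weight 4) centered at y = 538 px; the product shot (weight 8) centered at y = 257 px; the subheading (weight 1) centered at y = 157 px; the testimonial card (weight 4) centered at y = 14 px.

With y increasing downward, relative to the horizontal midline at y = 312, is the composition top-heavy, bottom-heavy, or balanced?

top-heavy

Total weight = 4 + 8 + 1 + 4 = 17.
Σw·y = 4·538 + 8·257 + 1·157 + 4·14 = 4421, so ȳ = 4421/17 ≈ 260.06.
260.1 vs midline 312 → top-heavy.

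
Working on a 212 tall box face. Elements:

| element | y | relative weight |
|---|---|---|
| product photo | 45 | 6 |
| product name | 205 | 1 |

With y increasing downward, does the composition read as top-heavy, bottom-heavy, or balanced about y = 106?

Weights sum to 6 + 1 = 7.
y-moment: 6·45 + 1·205 = 475; centroid 475/7 ≈ 67.86.
67.9 vs midline 106 → top-heavy.

top-heavy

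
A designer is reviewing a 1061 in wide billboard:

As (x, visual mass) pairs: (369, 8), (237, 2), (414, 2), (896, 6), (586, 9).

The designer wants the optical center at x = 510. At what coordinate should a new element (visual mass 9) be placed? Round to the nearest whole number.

After adding the new element, total weight = 8 + 2 + 2 + 6 + 9 + 9 = 36.
x: need Σw·x = 36·510 = 18360. Existing = 8·369 + 2·237 + 2·414 + 6·896 + 9·586 = 14904. Remainder 3456 / 9 ≈ 384.00.

x ≈ 384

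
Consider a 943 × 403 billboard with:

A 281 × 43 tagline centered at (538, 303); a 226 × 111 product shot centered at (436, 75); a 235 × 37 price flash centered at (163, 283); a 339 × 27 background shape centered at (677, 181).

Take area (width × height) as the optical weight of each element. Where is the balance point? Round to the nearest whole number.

(455, 176)

Areas: tagline 281·43 = 12083, product shot 226·111 = 25086, price flash 235·37 = 8695, background shape 339·27 = 9153. Total weight = 55017.
x-moment: 12083·538 + 25086·436 + 8695·163 + 9153·677 = 25052016; centroid 25052016/55017 ≈ 455.35.
y-moment: 12083·303 + 25086·75 + 8695·283 + 9153·181 = 9659977; centroid 9659977/55017 ≈ 175.58.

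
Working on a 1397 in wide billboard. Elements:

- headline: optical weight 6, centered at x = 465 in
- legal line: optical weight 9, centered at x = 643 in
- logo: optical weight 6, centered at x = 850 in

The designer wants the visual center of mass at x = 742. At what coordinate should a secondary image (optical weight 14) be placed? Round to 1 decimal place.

x ≈ 878.1

After adding the secondary image, total weight = 6 + 9 + 6 + 14 = 35.
x: need Σw·x = 35·742 = 25970. Existing = 6·465 + 9·643 + 6·850 = 13677. Remainder 12293 / 14 ≈ 878.07.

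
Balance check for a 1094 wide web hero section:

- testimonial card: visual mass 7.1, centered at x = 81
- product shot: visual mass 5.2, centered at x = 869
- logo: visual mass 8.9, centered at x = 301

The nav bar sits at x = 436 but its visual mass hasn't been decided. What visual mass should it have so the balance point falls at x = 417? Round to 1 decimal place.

Existing Σw = 21.2 (7.1 + 5.2 + 8.9); existing moment 7.1·81 + 5.2·869 + 8.9·301 = 7772.8.
Balance at x = 417 requires (7772.8 + w·436) / (21.2 + w) = 417.
Solving: w = (417·21.2 − 7772.8) / (436 − 417) = 1067.6 / 19 ≈ 56.19.

w ≈ 56.2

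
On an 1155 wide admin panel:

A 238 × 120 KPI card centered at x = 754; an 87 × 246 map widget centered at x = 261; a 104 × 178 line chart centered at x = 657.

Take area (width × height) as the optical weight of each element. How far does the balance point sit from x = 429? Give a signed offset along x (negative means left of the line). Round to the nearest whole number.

Areas → weights: KPI card 238·120 = 28560, map widget 87·246 = 21402, line chart 104·178 = 18512; Σw = 68474.
x: (28560·754 + 21402·261 + 18512·657) / 68474 = 39282546 / 68474 ≈ 573.69
Offset from x = 429: 573.69 − 429 ≈ 144.69.

≈ 145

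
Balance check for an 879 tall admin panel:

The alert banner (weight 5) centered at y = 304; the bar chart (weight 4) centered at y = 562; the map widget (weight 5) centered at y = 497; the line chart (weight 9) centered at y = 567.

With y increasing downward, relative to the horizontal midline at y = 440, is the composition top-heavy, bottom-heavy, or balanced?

Weights sum to 5 + 4 + 5 + 9 = 23.
y-moment: 5·304 + 4·562 + 5·497 + 9·567 = 11356; centroid 11356/23 ≈ 493.74.
493.7 vs midline 440 → bottom-heavy.

bottom-heavy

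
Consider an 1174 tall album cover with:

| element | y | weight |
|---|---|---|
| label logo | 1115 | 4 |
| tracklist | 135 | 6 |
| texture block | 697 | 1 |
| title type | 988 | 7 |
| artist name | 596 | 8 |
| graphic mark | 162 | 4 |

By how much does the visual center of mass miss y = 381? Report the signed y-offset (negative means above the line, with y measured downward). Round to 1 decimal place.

≈ 229.0

Σw = 4 + 6 + 1 + 7 + 8 + 4 = 30.
Σw·y = 4·1115 + 6·135 + 1·697 + 7·988 + 8·596 + 4·162 = 18299, so ȳ = 18299/30 ≈ 609.97.
Difference: 609.97 − 381 ≈ 228.97.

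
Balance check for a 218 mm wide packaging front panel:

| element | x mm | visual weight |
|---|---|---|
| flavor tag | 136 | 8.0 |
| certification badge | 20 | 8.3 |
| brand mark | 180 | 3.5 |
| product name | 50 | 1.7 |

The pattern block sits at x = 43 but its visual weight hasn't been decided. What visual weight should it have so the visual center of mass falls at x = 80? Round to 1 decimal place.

Existing Σw = 21.5 (8.0 + 8.3 + 3.5 + 1.7); existing moment 8.0·136 + 8.3·20 + 3.5·180 + 1.7·50 = 1969.0.
For the centroid to hit 80: (1969.0 + w·43) / (21.5 + w) = 80.
Rearranging, w·(43 − 80) = 80·21.5 − 1969.0 = -249.0, so w ≈ -249.0/-37 = 6.73.

w ≈ 6.7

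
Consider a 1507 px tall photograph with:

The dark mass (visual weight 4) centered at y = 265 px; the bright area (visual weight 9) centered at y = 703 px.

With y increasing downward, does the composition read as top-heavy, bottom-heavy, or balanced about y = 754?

top-heavy

Weights sum to 4 + 9 = 13.
y: (4·265 + 9·703) / 13 = 7387 / 13 ≈ 568.23
568.2 lies above (smaller y than) the midline 754, so the layout is top-heavy.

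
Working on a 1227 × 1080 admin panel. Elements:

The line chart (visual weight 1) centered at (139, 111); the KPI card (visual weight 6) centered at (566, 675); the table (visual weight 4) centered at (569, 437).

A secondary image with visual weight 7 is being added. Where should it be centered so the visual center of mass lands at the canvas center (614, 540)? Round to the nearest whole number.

With the secondary image, Σw becomes 1 + 6 + 4 + 7 = 18.
x: need Σw·x = 18·614 = 11052. Existing = 1·139 + 6·566 + 4·569 = 5811. Remainder 5241 / 7 ≈ 748.71.
y: need Σw·y = 18·540 = 9720. Existing = 1·111 + 6·675 + 4·437 = 5909. Remainder 3811 / 7 ≈ 544.43.

(749, 544)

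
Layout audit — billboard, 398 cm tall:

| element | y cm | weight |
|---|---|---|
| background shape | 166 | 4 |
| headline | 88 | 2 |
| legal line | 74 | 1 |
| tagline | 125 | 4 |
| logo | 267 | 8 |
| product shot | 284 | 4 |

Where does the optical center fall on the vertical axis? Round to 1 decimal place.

y ≈ 203.7

Σw = 4 + 2 + 1 + 4 + 8 + 4 = 23.
Σw·y = 4686; ȳ = 4686/23 ≈ 203.74.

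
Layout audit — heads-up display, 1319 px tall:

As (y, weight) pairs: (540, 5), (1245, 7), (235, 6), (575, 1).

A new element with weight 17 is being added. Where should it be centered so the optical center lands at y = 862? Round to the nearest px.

After adding the new element, total weight = 5 + 7 + 6 + 1 + 17 = 36.
Along y: (13400 + 17·y) / 36 = 862 (existing moment 5·540 + 7·1245 + 6·235 + 1·575 = 13400) ⇒ y = (31032 − 13400) / 17 ≈ 1037.18.

y ≈ 1037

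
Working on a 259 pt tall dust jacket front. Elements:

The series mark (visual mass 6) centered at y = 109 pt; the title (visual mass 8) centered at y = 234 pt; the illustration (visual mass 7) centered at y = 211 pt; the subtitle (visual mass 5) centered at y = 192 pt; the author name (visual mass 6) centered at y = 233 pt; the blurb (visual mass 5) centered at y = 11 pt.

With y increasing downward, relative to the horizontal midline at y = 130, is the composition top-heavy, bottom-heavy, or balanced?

Weights sum to 6 + 8 + 7 + 5 + 6 + 5 = 37.
y: moment 6416 / weight 37 ≈ 173.41
173.4 lies below (larger y than) the midline 130, so the layout is bottom-heavy.

bottom-heavy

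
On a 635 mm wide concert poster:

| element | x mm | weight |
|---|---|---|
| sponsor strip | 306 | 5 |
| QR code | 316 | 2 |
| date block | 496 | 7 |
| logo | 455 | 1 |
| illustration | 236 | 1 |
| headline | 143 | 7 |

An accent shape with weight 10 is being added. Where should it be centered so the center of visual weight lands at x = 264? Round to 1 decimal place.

x ≈ 138.6

New total weight: (5 + 2 + 7 + 1 + 1 + 7) + 10 = 33.
x: target moment 33×264 = 8712; current 5·306 + 2·316 + 7·496 + 1·455 + 1·236 + 7·143 = 7326; the accent shape supplies 1386, so x = 1386/10 ≈ 138.60.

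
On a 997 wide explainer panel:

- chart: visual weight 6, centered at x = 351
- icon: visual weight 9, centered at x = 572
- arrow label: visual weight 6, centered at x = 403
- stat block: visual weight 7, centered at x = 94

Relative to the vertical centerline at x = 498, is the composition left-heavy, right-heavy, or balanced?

Σw = 6 + 9 + 6 + 7 = 28.
x: (6·351 + 9·572 + 6·403 + 7·94) / 28 = 10330 / 28 ≈ 368.93
368.9 lies left of the midline 498, so the layout is left-heavy.

left-heavy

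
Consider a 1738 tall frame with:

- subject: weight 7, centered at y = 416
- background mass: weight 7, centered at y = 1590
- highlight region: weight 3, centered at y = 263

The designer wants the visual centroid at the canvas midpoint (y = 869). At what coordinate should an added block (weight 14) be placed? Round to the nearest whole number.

New total weight: (7 + 7 + 3) + 14 = 31.
Along y: (14831 + 14·y) / 31 = 869 (existing moment 7·416 + 7·1590 + 3·263 = 14831) ⇒ y = (26939 − 14831) / 14 ≈ 864.86.

y ≈ 865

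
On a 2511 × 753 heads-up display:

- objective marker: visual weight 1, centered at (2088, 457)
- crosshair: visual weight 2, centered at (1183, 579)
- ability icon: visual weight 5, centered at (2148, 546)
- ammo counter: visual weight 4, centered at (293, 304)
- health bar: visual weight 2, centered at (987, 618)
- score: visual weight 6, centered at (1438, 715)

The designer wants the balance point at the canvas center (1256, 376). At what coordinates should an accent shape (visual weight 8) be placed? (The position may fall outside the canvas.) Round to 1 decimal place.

(1025.0, -69.9)

New total weight: (1 + 2 + 5 + 4 + 2 + 6) + 8 = 28.
Along x: (26968 + 8·x) / 28 = 1256 (existing moment 1·2088 + 2·1183 + 5·2148 + 4·293 + 2·987 + 6·1438 = 26968) ⇒ x = (35168 − 26968) / 8 ≈ 1025.00.
Along y: (11087 + 8·y) / 28 = 376 (existing moment 1·457 + 2·579 + 5·546 + 4·304 + 2·618 + 6·715 = 11087) ⇒ y = (10528 − 11087) / 8 ≈ -69.88.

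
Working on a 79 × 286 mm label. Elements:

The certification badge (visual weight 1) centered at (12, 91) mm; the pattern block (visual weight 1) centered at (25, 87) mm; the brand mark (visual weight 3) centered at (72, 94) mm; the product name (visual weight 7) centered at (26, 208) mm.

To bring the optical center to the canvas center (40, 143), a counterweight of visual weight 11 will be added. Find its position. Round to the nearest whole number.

(44, 125)

New total weight: (1 + 1 + 3 + 7) + 11 = 23.
x: need Σw·x = 23·40 = 920. Existing = 1·12 + 1·25 + 3·72 + 7·26 = 435. Remainder 485 / 11 ≈ 44.09.
y: need Σw·y = 23·143 = 3289. Existing = 1·91 + 1·87 + 3·94 + 7·208 = 1916. Remainder 1373 / 11 ≈ 124.82.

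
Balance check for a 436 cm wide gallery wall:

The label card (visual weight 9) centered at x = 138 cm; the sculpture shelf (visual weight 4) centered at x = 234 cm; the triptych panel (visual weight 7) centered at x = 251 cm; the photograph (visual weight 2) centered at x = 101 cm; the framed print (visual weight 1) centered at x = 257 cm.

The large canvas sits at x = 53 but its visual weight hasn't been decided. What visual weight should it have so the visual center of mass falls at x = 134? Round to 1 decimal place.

Fixed elements: Σw = 9 + 4 + 7 + 2 + 1 = 23, Σw·x = 9·138 + 4·234 + 7·251 + 2·101 + 1·257 = 4394.
For the centroid to hit 134: (4394 + w·53) / (23 + w) = 134.
Solving: w = (134·23 − 4394) / (53 − 134) = -1312 / -81 ≈ 16.20.

w ≈ 16.2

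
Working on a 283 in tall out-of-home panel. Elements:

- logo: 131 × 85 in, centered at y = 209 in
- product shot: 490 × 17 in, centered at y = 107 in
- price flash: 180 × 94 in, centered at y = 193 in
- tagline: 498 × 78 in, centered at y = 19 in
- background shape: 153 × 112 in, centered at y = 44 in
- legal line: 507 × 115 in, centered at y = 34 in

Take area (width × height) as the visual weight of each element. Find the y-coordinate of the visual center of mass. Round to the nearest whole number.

y ≈ 66

Taking area as weight: logo 131·85 = 11135, product shot 490·17 = 8330, price flash 180·94 = 16920, tagline 498·78 = 38844, background shape 153·112 = 17136, legal line 507·115 = 58305. Sum 150670.
y: (11135·209 + 8330·107 + 16920·193 + 38844·19 + 17136·44 + 58305·34) / 150670 = 9958475 / 150670 ≈ 66.09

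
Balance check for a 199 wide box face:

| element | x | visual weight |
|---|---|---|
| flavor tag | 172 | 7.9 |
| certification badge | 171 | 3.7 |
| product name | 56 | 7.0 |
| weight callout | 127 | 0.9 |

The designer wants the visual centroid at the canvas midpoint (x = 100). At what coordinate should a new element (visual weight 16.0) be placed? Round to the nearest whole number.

x ≈ 66

With the new element, Σw becomes 7.9 + 3.7 + 7.0 + 0.9 + 16.0 = 35.5.
x: need Σw·x = 35.5·100 = 3550.0. Existing = 7.9·172 + 3.7·171 + 7.0·56 + 0.9·127 = 2497.8. Remainder 1052.2 / 16.0 ≈ 65.76.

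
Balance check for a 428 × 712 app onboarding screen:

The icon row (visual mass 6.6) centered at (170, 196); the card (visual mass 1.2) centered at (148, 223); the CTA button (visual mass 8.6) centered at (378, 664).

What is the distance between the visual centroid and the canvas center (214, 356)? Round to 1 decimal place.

≈ 108.0

Total weight = 6.6 + 1.2 + 8.6 = 16.4.
Σw·x = 6.6·170 + 1.2·148 + 8.6·378 = 4550.4, so x̄ = 4550.4/16.4 ≈ 277.46.
Σw·y = 6.6·196 + 1.2·223 + 8.6·664 = 7271.6, so ȳ = 7271.6/16.4 ≈ 443.39.
Relative to (214, 356): Δ = (63.46, 87.39); |Δ| = √(63.46² + 87.39²) ≈ 108.00.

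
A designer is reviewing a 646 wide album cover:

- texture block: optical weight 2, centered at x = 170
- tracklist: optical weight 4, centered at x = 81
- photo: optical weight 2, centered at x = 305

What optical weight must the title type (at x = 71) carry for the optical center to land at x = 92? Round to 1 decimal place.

Fixed elements: Σw = 2 + 4 + 2 = 8, Σw·x = 2·170 + 4·81 + 2·305 = 1274.
For the centroid to hit 92: (1274 + w·71) / (8 + w) = 92.
So w = (92·8 − 1274)/(71 − 92) = -538/-21 ≈ 25.62.

w ≈ 25.6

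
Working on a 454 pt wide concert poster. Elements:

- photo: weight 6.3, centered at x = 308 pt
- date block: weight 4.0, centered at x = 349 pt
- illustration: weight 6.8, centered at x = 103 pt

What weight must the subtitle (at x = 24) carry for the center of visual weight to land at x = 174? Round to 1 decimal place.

w ≈ 7.1

Fixed elements: Σw = 6.3 + 4.0 + 6.8 = 17.1, Σw·x = 6.3·308 + 4.0·349 + 6.8·103 = 4036.8.
Set Σw·x/Σw = 174: (4036.8 + 24w) = 174·(17.1 + w).
Rearranging, w·(24 − 174) = 174·17.1 − 4036.8 = -1061.4, so w ≈ -1061.4/-150 = 7.08.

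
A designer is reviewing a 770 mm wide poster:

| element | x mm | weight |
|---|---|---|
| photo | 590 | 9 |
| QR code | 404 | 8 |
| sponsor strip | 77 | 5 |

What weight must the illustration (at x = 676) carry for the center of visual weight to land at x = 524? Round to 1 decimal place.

Existing Σw = 22 (9 + 8 + 5); existing moment 9·590 + 8·404 + 5·77 = 8927.
For the centroid to hit 524: (8927 + w·676) / (22 + w) = 524.
Rearranging, w·(676 − 524) = 524·22 − 8927 = 2601, so w ≈ 2601/152 = 17.11.

w ≈ 17.1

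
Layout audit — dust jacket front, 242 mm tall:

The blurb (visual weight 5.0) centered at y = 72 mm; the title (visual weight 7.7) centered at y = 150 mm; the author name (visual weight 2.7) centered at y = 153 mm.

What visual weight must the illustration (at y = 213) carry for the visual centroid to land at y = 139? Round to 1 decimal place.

Existing Σw = 15.4 (5.0 + 7.7 + 2.7); existing moment 5.0·72 + 7.7·150 + 2.7·153 = 1928.1.
Balance at y = 139 requires (1928.1 + w·213) / (15.4 + w) = 139.
Rearranging, w·(213 − 139) = 139·15.4 − 1928.1 = 212.5, so w ≈ 212.5/74 = 2.87.

w ≈ 2.9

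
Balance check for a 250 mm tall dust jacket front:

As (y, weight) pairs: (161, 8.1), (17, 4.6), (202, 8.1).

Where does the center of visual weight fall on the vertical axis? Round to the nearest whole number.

y ≈ 145

Weights sum to 8.1 + 4.6 + 8.1 = 20.8.
y-moment: 8.1·161 + 4.6·17 + 8.1·202 = 3018.5; centroid 3018.5/20.8 ≈ 145.12.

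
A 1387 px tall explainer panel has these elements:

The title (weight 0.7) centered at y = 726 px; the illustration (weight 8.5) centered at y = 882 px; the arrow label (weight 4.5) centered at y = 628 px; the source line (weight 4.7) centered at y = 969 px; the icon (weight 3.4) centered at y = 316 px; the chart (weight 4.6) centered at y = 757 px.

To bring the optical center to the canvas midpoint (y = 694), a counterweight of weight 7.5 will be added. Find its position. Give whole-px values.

After adding the counterweight, total weight = 0.7 + 8.5 + 4.5 + 4.7 + 3.4 + 4.6 + 7.5 = 33.9.
y: need Σw·y = 33.9·694 = 23526.6. Existing = 0.7·726 + 8.5·882 + 4.5·628 + 4.7·969 + 3.4·316 + 4.6·757 = 19942.1. Remainder 3584.5 / 7.5 ≈ 477.93.

y ≈ 478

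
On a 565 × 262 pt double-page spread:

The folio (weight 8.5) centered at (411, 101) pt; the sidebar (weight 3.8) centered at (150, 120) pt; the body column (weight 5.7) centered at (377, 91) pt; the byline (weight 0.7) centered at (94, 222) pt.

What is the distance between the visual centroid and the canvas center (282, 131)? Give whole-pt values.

≈ 59 pt

Weights sum to 8.5 + 3.8 + 5.7 + 0.7 = 18.7.
x-moment: 8.5·411 + 3.8·150 + 5.7·377 + 0.7·94 = 6278.2; centroid 6278.2/18.7 ≈ 335.73.
y-moment: 8.5·101 + 3.8·120 + 5.7·91 + 0.7·222 = 1988.6; centroid 1988.6/18.7 ≈ 106.34.
Relative to (282, 131): Δ = (53.73, -24.66); |Δ| = √(53.73² + -24.66²) ≈ 59.12.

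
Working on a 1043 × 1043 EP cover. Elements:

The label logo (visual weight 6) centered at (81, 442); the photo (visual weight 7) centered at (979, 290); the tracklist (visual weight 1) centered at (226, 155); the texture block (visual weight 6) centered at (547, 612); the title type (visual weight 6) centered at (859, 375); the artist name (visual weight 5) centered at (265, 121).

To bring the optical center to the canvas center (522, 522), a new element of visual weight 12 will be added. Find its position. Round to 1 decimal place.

(426.7, 923.5)

With the new element, Σw becomes 6 + 7 + 1 + 6 + 6 + 5 + 12 = 43.
Along x: (17326 + 12·x) / 43 = 522 (existing moment 6·81 + 7·979 + 1·226 + 6·547 + 6·859 + 5·265 = 17326) ⇒ x = (22446 − 17326) / 12 ≈ 426.67.
Along y: (11364 + 12·y) / 43 = 522 (existing moment 6·442 + 7·290 + 1·155 + 6·612 + 6·375 + 5·121 = 11364) ⇒ y = (22446 − 11364) / 12 ≈ 923.50.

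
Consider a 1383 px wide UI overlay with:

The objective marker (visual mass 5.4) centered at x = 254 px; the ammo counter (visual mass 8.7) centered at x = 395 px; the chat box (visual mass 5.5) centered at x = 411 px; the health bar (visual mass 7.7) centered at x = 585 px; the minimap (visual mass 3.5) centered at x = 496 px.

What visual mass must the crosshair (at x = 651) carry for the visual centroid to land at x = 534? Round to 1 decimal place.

w ≈ 26.8

Fixed elements: Σw = 5.4 + 8.7 + 5.5 + 7.7 + 3.5 = 30.8, Σw·x = 5.4·254 + 8.7·395 + 5.5·411 + 7.7·585 + 3.5·496 = 13309.1.
For the centroid to hit 534: (13309.1 + w·651) / (30.8 + w) = 534.
Rearranging, w·(651 − 534) = 534·30.8 − 13309.1 = 3138.1, so w ≈ 3138.1/117 = 26.82.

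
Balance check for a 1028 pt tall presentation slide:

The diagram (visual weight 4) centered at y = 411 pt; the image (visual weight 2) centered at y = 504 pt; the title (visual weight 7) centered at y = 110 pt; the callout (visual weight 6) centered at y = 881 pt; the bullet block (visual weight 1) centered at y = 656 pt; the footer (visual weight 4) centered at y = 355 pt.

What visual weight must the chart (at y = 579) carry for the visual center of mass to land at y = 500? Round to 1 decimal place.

Fixed elements: Σw = 4 + 2 + 7 + 6 + 1 + 4 = 24, Σw·y = 4·411 + 2·504 + 7·110 + 6·881 + 1·656 + 4·355 = 10784.
Set Σw·y/Σw = 500: (10784 + 579w) = 500·(24 + w).
Rearranging, w·(579 − 500) = 500·24 − 10784 = 1216, so w ≈ 1216/79 = 15.39.

w ≈ 15.4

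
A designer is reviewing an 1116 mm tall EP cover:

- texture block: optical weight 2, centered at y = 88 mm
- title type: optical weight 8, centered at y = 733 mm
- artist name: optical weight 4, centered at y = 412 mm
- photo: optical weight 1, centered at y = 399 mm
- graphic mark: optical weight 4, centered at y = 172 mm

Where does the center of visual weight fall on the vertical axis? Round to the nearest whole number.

y ≈ 462

Weights sum to 2 + 8 + 4 + 1 + 4 = 19.
y: (2·88 + 8·733 + 4·412 + 1·399 + 4·172) / 19 = 8775 / 19 ≈ 461.84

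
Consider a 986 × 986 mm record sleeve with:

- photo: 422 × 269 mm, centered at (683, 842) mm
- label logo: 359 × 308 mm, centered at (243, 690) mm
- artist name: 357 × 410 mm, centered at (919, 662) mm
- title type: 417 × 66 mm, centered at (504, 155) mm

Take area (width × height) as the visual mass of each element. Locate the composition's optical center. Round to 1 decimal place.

(635.2, 686.1)

Areas: photo 422·269 = 113518, label logo 359·308 = 110572, artist name 357·410 = 146370, title type 417·66 = 27522. Total weight = 397982.
Σw·x = 113518·683 + 110572·243 + 146370·919 + 27522·504 = 252786908, so x̄ = 252786908/397982 ≈ 635.17.
Σw·y = 113518·842 + 110572·690 + 146370·662 + 27522·155 = 273039686, so ȳ = 273039686/397982 ≈ 686.06.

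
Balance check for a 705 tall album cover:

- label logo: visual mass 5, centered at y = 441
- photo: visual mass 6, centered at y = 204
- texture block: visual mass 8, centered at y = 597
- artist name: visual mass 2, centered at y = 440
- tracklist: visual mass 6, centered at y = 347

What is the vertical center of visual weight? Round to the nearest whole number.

y ≈ 414

Weights sum to 5 + 6 + 8 + 2 + 6 = 27.
y-moment: 5·441 + 6·204 + 8·597 + 2·440 + 6·347 = 11167; centroid 11167/27 ≈ 413.59.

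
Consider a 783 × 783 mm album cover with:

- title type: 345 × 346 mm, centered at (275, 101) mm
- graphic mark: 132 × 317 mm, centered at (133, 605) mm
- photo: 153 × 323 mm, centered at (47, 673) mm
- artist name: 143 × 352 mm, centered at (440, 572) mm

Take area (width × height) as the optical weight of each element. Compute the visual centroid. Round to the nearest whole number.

Areas → weights: title type 345·346 = 119370, graphic mark 132·317 = 41844, photo 153·323 = 49419, artist name 143·352 = 50336; Σw = 260969.
x: (119370·275 + 41844·133 + 49419·47 + 50336·440) / 260969 = 62862535 / 260969 ≈ 240.88
y: (119370·101 + 41844·605 + 49419·673 + 50336·572) / 260969 = 99423169 / 260969 ≈ 380.98

(241, 381)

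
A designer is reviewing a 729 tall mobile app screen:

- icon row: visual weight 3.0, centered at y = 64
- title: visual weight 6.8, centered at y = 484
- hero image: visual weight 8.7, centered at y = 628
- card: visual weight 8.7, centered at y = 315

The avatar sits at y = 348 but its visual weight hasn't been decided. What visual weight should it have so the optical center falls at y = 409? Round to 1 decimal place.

w ≈ 9.2

Fixed elements: Σw = 3.0 + 6.8 + 8.7 + 8.7 = 27.2, Σw·y = 3.0·64 + 6.8·484 + 8.7·628 + 8.7·315 = 11687.3.
Balance at y = 409 requires (11687.3 + w·348) / (27.2 + w) = 409.
Rearranging, w·(348 − 409) = 409·27.2 − 11687.3 = -562.5, so w ≈ -562.5/-61 = 9.22.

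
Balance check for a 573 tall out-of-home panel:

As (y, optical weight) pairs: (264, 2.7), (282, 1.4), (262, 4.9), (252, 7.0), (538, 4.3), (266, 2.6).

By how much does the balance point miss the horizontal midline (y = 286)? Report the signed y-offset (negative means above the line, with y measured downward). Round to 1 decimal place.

Σw = 2.7 + 1.4 + 4.9 + 7.0 + 4.3 + 2.6 = 22.9.
y-moment: 2.7·264 + 1.4·282 + 4.9·262 + 7.0·252 + 4.3·538 + 2.6·266 = 7160.4; centroid 7160.4/22.9 ≈ 312.68.
Difference: 312.68 − 286 ≈ 26.68.

≈ 26.7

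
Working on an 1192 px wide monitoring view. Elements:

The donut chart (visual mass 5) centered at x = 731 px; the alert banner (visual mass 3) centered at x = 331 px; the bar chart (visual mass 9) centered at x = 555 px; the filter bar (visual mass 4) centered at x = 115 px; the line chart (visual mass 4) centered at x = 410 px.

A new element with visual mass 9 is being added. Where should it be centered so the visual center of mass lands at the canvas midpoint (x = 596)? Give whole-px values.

After adding the new element, total weight = 5 + 3 + 9 + 4 + 4 + 9 = 34.
Along x: (11743 + 9·x) / 34 = 596 (existing moment 5·731 + 3·331 + 9·555 + 4·115 + 4·410 = 11743) ⇒ x = (20264 − 11743) / 9 ≈ 946.78.

x ≈ 947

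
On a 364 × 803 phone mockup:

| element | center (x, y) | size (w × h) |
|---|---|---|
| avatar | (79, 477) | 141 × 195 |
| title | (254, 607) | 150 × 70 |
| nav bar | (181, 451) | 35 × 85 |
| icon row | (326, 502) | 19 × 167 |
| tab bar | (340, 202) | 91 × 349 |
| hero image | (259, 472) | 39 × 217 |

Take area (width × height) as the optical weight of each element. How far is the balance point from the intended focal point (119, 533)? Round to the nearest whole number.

≈ 182

Areas → weights: avatar 141·195 = 27495, title 150·70 = 10500, nav bar 35·85 = 2975, icon row 19·167 = 3173, tab bar 91·349 = 31759, hero image 39·217 = 8463; Σw = 84365.
x-moment: 27495·79 + 10500·254 + 2975·181 + 3173·326 + 31759·340 + 8463·259 = 19401955; centroid 19401955/84365 ≈ 229.98.
y-moment: 27495·477 + 10500·607 + 2975·451 + 3173·502 + 31759·202 + 8463·472 = 32833040; centroid 32833040/84365 ≈ 389.18.
Offset from (119, 533): Δx ≈ 110.98, Δy ≈ -143.82; distance = √(Δx² + Δy²) ≈ 181.66.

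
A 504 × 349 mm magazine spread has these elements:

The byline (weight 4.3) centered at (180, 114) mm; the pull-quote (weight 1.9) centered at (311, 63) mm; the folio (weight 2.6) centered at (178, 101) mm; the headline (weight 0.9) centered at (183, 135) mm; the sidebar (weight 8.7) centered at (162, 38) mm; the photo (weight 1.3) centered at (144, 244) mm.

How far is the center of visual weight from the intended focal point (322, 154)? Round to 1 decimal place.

≈ 156.7 mm

Weights sum to 4.3 + 1.9 + 2.6 + 0.9 + 8.7 + 1.3 = 19.7.
Σw·x = 3589.0; x̄ = 3589.0/19.7 ≈ 182.18.
Σw·y = 1641.8; ȳ = 1641.8/19.7 ≈ 83.34.
Offset from (322, 154): Δx ≈ -139.82, Δy ≈ -70.66; distance = √(Δx² + Δy²) ≈ 156.66.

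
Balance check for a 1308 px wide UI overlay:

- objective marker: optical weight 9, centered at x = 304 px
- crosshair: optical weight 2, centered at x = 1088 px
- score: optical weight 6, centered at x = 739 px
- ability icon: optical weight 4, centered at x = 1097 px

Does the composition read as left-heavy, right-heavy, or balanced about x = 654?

balanced

Total weight = 9 + 2 + 6 + 4 = 21.
Σw·x = 9·304 + 2·1088 + 6·739 + 4·1097 = 13734, so x̄ = 13734/21 ≈ 654.00.
654.00 = 654 exactly: balanced.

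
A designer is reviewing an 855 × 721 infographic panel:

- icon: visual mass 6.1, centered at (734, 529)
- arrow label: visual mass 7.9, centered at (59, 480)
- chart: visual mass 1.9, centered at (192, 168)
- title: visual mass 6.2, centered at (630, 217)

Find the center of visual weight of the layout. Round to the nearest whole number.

(417, 393)

Σw = 6.1 + 7.9 + 1.9 + 6.2 = 22.1.
x: (6.1·734 + 7.9·59 + 1.9·192 + 6.2·630) / 22.1 = 9214.3 / 22.1 ≈ 416.94
y: (6.1·529 + 7.9·480 + 1.9·168 + 6.2·217) / 22.1 = 8683.5 / 22.1 ≈ 392.92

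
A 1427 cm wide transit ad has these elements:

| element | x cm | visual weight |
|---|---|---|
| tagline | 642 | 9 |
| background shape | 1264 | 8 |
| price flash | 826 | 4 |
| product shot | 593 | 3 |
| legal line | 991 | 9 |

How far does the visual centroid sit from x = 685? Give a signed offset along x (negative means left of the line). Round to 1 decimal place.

≈ 220.8 cm

Weights sum to 9 + 8 + 4 + 3 + 9 = 33.
x: (9·642 + 8·1264 + 4·826 + 3·593 + 9·991) / 33 = 29892 / 33 ≈ 905.82
Offset from x = 685: 905.82 − 685 ≈ 220.82.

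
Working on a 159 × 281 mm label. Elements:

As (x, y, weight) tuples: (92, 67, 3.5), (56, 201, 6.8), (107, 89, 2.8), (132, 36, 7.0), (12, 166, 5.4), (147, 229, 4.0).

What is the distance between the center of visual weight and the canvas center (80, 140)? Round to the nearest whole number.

≈ 10 mm

Weights sum to 3.5 + 6.8 + 2.8 + 7.0 + 5.4 + 4.0 = 29.5.
Σw·x = 3.5·92 + 6.8·56 + 2.8·107 + 7.0·132 + 5.4·12 + 4.0·147 = 2579.2, so x̄ = 2579.2/29.5 ≈ 87.43.
Σw·y = 3.5·67 + 6.8·201 + 2.8·89 + 7.0·36 + 5.4·166 + 4.0·229 = 3914.9, so ȳ = 3914.9/29.5 ≈ 132.71.
From (80, 140): dx = 7.43, dy = -7.29, so the distance is √(dx²+dy²) ≈ 10.41.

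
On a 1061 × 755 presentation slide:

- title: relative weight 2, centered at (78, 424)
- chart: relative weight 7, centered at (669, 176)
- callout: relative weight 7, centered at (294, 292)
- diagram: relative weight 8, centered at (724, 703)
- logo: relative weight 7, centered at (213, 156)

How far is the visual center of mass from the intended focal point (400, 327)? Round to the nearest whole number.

Total weight = 2 + 7 + 7 + 8 + 7 = 31.
x: (2·78 + 7·669 + 7·294 + 8·724 + 7·213) / 31 = 14180 / 31 ≈ 457.42
y: (2·424 + 7·176 + 7·292 + 8·703 + 7·156) / 31 = 10840 / 31 ≈ 349.68
Relative to (400, 327): Δ = (57.42, 22.68); |Δ| = √(57.42² + 22.68²) ≈ 61.74.

≈ 62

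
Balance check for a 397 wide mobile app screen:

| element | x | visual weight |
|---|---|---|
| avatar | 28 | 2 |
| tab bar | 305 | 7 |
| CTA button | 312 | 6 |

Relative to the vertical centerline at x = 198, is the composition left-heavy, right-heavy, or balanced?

Weights sum to 2 + 7 + 6 = 15.
x: (2·28 + 7·305 + 6·312) / 15 = 4063 / 15 ≈ 270.87
270.9 vs midline 198 → right-heavy.

right-heavy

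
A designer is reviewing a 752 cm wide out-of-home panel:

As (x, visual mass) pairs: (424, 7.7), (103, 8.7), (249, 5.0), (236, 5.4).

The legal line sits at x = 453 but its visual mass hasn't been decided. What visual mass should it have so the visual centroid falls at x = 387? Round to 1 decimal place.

w ≈ 55.9

Existing Σw = 26.8 (7.7 + 8.7 + 5.0 + 5.4); existing moment 7.7·424 + 8.7·103 + 5.0·249 + 5.4·236 = 6680.3.
Set Σw·x/Σw = 387: (6680.3 + 453w) = 387·(26.8 + w).
Rearranging, w·(453 − 387) = 387·26.8 − 6680.3 = 3691.3, so w ≈ 3691.3/66 = 55.93.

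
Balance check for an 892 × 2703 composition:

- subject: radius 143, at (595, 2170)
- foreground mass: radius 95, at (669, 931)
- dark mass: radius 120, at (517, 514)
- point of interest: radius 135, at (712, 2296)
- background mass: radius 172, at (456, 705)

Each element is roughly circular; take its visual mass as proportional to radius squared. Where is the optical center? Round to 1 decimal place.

Weights ∝ r²: subject 143² = 20449, foreground mass 95² = 9025, dark mass 120² = 14400, point of interest 135² = 18225, background mass 172² = 29584; Σw = 91683.
Σw·x = 20449·595 + 9025·669 + 14400·517 + 18225·712 + 29584·456 = 52116184, so x̄ = 52116184/91683 ≈ 568.44.
Σw·y = 20449·2170 + 9025·931 + 14400·514 + 18225·2296 + 29584·705 = 122879525, so ȳ = 122879525/91683 ≈ 1340.27.

(568.4, 1340.3)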